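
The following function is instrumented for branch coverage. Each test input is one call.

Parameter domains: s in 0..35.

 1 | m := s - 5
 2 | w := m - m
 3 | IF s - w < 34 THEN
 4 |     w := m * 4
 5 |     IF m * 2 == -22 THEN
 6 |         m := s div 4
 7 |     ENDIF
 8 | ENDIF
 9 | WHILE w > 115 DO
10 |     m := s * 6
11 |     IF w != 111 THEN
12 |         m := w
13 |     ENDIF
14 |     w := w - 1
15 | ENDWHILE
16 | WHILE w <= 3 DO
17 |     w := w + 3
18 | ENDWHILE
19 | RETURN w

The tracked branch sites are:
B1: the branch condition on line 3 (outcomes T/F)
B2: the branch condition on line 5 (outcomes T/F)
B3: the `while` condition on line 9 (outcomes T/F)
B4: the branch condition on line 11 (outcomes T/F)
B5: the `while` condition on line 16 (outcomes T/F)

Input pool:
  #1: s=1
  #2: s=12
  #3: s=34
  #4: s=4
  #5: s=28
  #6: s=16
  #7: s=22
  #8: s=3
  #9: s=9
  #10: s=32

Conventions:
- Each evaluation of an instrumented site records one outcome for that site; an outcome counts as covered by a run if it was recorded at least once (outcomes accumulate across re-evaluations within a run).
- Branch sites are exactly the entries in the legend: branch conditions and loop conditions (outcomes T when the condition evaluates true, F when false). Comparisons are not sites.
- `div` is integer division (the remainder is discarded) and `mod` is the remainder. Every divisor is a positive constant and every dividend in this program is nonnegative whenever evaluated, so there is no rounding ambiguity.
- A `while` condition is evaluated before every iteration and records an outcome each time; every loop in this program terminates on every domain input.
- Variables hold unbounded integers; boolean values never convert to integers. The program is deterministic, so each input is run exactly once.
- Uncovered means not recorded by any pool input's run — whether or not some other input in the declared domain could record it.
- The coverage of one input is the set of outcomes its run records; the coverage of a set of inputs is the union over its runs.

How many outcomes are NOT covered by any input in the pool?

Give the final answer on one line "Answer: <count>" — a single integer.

run #1 (s=1) runs B1->T, B2->F, B3->F, B5->T, B5->T, B5->T, B5->T, B5->T, B5->T, B5->T, B5->F; records B1=T, B2=F, B3=F, B5=T, B5=F
run #2 (s=12) runs B1->T, B2->F, B3->F, B5->F; records B1=T, B2=F, B3=F, B5=F
run #3 (s=34) runs B1->F, B3->F, B5->T, B5->T, B5->F; records B1=F, B3=F, B5=T, B5=F
run #4 (s=4) runs B1->T, B2->F, B3->F, B5->T, B5->T, B5->T, B5->F; records B1=T, B2=F, B3=F, B5=T, B5=F
run #5 (s=28) runs B1->T, B2->F, B3->F, B5->F; records B1=T, B2=F, B3=F, B5=F
run #6 (s=16) runs B1->T, B2->F, B3->F, B5->F; records B1=T, B2=F, B3=F, B5=F
run #7 (s=22) runs B1->T, B2->F, B3->F, B5->F; records B1=T, B2=F, B3=F, B5=F
run #8 (s=3) runs B1->T, B2->F, B3->F, B5->T, B5->T, B5->T, B5->T, B5->F; records B1=T, B2=F, B3=F, B5=T, B5=F
run #9 (s=9) runs B1->T, B2->F, B3->F, B5->F; records B1=T, B2=F, B3=F, B5=F
run #10 (s=32) runs B1->T, B2->F, B3->F, B5->F; records B1=T, B2=F, B3=F, B5=F
union over the pool: B1=T, B1=F, B2=F, B3=F, B5=T, B5=F
uncovered (4 of 10): B2=T, B3=T, B4=T, B4=F

Answer: 4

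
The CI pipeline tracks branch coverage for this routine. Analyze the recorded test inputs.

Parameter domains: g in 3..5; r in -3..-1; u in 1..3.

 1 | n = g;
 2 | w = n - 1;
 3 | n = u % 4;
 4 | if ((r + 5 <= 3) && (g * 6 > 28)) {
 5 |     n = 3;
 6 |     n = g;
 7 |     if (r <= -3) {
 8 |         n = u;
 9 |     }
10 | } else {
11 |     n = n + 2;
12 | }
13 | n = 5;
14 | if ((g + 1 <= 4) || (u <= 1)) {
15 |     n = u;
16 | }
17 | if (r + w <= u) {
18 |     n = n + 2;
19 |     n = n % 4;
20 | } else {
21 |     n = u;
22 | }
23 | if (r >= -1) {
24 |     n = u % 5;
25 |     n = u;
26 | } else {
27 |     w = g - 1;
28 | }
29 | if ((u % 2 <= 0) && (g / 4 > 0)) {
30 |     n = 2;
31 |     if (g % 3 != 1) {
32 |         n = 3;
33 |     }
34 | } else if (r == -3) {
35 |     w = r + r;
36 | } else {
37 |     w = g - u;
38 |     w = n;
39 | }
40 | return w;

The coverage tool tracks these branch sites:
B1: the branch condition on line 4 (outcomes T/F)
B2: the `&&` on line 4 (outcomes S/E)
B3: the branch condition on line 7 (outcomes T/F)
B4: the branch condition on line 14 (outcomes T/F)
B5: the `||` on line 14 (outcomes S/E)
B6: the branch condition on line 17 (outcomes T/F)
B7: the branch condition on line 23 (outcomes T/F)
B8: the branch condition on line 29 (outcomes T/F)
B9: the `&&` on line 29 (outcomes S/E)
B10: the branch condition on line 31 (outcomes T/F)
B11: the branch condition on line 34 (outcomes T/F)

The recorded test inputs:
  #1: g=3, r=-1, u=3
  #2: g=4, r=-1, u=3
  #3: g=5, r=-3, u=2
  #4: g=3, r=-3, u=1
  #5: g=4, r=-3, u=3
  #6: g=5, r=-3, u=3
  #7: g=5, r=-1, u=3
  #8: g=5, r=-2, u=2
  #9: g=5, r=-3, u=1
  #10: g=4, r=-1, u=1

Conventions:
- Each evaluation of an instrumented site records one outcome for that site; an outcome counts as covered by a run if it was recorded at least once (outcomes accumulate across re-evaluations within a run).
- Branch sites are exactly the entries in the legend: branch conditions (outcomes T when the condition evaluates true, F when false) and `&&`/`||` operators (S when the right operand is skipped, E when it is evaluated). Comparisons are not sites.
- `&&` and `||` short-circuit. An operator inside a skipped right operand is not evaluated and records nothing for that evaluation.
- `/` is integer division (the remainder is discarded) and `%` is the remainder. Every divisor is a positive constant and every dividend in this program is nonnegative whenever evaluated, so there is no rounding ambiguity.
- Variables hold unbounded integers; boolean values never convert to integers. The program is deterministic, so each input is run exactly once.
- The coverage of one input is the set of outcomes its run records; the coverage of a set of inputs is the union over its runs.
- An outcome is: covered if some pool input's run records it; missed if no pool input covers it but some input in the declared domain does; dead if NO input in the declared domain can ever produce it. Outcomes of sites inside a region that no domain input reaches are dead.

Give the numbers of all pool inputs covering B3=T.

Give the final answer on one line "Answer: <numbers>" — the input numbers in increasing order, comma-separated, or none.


input #1 (g=3, r=-1, u=3): misses B3=T
input #2 (g=4, r=-1, u=3): misses B3=T
input #3 (g=5, r=-3, u=2): covers B3=T
input #4 (g=3, r=-3, u=1): misses B3=T
input #5 (g=4, r=-3, u=3): misses B3=T
input #6 (g=5, r=-3, u=3): covers B3=T
input #7 (g=5, r=-1, u=3): misses B3=T
input #8 (g=5, r=-2, u=2): misses B3=T
input #9 (g=5, r=-3, u=1): covers B3=T
input #10 (g=4, r=-1, u=1): misses B3=T
Answer: 3, 6, 9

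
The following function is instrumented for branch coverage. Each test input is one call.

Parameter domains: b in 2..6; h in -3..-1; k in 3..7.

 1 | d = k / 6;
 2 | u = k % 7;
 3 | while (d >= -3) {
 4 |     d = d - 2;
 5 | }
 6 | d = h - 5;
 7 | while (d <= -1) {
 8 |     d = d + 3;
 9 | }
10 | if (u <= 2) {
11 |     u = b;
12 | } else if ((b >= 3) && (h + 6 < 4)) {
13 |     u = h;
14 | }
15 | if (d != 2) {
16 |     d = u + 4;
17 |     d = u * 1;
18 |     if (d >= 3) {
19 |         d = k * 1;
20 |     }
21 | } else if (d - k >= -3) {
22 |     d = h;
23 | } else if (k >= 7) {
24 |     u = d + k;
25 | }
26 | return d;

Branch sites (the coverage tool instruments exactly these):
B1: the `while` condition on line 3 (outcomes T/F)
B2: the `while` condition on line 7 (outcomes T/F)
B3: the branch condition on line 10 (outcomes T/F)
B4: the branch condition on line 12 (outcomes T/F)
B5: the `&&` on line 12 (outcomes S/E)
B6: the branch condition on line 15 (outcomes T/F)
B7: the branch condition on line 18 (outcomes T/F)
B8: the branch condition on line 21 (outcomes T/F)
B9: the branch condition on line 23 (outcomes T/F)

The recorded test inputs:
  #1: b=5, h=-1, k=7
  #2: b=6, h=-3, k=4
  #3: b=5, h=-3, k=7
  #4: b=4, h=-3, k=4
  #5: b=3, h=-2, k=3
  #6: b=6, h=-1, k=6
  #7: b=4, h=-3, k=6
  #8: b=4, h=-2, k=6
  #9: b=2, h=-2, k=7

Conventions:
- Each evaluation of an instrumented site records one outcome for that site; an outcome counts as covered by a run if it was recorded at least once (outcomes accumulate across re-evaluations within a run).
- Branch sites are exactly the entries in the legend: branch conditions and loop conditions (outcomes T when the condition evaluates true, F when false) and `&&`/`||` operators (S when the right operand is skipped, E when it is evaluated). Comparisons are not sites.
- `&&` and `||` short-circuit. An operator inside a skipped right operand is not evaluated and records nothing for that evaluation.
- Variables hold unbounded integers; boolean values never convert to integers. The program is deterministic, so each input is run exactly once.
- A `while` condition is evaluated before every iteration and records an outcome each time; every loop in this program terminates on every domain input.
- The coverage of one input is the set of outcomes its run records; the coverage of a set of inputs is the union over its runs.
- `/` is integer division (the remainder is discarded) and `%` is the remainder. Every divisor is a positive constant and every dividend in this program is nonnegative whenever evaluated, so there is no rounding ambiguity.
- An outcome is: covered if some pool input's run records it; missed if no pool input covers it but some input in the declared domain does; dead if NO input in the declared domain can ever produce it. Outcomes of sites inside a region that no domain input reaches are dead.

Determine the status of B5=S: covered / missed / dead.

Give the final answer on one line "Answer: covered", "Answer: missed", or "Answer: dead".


no pool input records B5=S
but domain input (b=2, h=-3, k=3) does record it -> reachable, so missed
Answer: missed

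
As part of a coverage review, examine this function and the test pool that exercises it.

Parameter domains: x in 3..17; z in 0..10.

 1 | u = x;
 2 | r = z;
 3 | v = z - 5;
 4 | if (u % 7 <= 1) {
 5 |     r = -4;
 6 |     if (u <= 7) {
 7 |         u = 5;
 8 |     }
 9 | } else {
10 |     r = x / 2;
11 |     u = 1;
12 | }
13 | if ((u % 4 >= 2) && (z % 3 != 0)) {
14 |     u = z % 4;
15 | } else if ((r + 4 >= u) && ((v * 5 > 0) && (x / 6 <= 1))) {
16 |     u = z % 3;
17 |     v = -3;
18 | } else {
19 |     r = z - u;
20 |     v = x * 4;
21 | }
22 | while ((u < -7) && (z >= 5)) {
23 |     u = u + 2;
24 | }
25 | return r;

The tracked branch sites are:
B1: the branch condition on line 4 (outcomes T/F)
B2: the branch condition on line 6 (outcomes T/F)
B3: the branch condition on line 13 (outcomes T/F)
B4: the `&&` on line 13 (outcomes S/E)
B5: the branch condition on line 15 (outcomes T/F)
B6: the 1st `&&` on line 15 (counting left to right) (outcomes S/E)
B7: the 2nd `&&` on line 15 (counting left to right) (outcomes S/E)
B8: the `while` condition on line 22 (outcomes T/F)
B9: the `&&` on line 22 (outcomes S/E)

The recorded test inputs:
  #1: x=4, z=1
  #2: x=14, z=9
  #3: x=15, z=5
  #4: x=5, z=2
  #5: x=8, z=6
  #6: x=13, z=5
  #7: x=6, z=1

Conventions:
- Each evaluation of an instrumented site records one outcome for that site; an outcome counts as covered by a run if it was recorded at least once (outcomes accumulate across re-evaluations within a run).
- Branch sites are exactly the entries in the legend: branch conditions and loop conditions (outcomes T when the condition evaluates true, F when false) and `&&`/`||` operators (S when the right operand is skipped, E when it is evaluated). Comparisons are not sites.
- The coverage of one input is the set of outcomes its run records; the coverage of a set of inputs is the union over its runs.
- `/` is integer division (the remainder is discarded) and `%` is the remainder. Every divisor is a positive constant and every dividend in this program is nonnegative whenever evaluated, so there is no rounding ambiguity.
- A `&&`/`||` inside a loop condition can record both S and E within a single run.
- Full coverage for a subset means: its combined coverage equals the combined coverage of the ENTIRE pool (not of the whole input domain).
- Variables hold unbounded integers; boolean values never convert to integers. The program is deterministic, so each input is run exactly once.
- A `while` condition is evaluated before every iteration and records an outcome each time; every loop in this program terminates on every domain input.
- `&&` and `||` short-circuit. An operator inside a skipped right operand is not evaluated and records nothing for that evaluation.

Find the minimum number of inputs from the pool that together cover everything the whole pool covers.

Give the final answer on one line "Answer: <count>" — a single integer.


#1 (x=4, z=1) -> B1->F, B4->S, B3->F, B6->E, B7->S, B5->F, B9->S, B8->F; covered: B1=F, B3=F, B4=S, B5=F, B6=E, B7=S, B8=F, B9=S
#2 (x=14, z=9) -> B1->T, B2->F, B4->E, B3->F, B6->S, B5->F, B9->S, B8->F; covered: B1=T, B2=F, B3=F, B4=E, B5=F, B6=S, B8=F, B9=S
#3 (x=15, z=5) -> B1->T, B2->F, B4->E, B3->T, B9->S, B8->F; covered: B1=T, B2=F, B3=T, B4=E, B8=F, B9=S
#4 (x=5, z=2) -> B1->F, B4->S, B3->F, B6->E, B7->S, B5->F, B9->S, B8->F; covered: B1=F, B3=F, B4=S, B5=F, B6=E, B7=S, B8=F, B9=S
#5 (x=8, z=6) -> B1->T, B2->F, B4->S, B3->F, B6->S, B5->F, B9->S, B8->F; covered: B1=T, B2=F, B3=F, B4=S, B5=F, B6=S, B8=F, B9=S
#6 (x=13, z=5) -> B1->F, B4->S, B3->F, B6->E, B7->S, B5->F, B9->S, B8->F; covered: B1=F, B3=F, B4=S, B5=F, B6=E, B7=S, B8=F, B9=S
#7 (x=6, z=1) -> B1->F, B4->S, B3->F, B6->E, B7->S, B5->F, B9->S, B8->F; covered: B1=F, B3=F, B4=S, B5=F, B6=E, B7=S, B8=F, B9=S
the full pool covers 13 outcomes: B1=T, B1=F, B2=F, B3=T, B3=F, B4=S, B4=E, B5=F, B6=S, B6=E, B7=S, B8=F, B9=S
every size-1 subset falls short of the 13 outcomes (best: 8/13)
every size-2 subset falls short of the 13 outcomes (best: 12/13)
at size 3, {1, 2, 3} reaches all 13 outcomes; every lexicographically earlier size-3 subset fails
Answer: 3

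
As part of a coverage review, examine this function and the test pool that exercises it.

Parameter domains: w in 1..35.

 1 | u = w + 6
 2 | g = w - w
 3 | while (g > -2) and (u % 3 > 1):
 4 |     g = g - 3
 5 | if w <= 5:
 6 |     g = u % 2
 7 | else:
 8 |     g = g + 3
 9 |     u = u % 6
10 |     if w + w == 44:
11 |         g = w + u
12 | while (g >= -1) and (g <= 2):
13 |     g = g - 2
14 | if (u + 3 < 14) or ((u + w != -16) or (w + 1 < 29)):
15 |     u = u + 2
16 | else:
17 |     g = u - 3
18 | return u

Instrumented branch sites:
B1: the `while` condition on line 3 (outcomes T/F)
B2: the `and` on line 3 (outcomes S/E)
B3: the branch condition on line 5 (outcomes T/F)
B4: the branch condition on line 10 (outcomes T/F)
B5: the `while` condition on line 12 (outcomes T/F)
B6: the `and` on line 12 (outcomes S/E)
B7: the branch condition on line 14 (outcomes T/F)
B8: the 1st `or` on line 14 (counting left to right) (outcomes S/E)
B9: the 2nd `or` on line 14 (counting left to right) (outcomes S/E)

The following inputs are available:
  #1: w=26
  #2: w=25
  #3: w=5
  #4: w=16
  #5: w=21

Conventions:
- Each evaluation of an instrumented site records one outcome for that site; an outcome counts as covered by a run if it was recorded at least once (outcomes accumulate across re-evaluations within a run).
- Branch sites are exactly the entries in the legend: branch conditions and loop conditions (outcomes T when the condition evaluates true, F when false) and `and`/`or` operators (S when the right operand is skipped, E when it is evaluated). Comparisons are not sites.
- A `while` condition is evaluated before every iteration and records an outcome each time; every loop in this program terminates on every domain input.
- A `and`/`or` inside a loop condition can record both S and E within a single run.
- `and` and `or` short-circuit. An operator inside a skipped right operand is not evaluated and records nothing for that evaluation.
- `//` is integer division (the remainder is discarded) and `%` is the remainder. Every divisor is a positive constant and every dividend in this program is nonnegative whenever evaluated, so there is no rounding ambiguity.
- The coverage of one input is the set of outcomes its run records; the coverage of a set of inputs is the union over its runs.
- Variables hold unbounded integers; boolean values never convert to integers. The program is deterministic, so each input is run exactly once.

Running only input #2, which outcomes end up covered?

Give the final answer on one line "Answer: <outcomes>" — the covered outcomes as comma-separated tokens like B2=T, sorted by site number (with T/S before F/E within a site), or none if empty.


Simulating input #2 (w=25) step by step:
  B2->E, B1->F, B3->F, B4->F, B6->E, B5->F, B8->S, B7->T
as a set, this run covers: B1=F, B2=E, B3=F, B4=F, B5=F, B6=E, B7=T, B8=S
Answer: B1=F, B2=E, B3=F, B4=F, B5=F, B6=E, B7=T, B8=S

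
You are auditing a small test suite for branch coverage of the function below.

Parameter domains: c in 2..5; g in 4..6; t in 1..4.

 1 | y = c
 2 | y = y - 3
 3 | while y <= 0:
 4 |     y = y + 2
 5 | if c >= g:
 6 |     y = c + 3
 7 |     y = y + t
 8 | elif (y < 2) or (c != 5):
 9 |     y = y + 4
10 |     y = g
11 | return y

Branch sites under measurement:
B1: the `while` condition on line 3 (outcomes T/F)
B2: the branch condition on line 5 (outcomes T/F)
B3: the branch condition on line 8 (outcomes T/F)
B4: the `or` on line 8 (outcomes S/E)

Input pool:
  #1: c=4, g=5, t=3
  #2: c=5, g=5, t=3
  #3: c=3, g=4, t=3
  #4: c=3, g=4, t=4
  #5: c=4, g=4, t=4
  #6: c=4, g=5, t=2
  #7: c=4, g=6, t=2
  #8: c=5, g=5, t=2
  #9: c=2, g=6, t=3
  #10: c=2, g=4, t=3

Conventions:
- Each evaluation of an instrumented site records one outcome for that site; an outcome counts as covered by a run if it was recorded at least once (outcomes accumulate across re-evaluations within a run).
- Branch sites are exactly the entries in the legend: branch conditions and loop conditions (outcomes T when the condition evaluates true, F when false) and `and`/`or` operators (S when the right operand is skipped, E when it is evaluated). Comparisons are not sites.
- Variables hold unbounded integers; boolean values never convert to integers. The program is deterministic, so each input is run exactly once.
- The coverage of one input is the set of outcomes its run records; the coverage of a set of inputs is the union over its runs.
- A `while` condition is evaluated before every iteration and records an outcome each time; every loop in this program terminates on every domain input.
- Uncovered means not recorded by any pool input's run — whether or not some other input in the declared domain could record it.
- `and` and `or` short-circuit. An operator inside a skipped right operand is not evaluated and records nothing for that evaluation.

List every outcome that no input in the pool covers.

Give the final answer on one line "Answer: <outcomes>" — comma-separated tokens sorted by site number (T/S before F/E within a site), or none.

input #1 (c=4, g=5, t=3): events B1->F, B2->F, B4->S, B3->T; covers B1=F, B2=F, B3=T, B4=S
input #2 (c=5, g=5, t=3): events B1->F, B2->T; covers B1=F, B2=T
input #3 (c=3, g=4, t=3): events B1->T, B1->F, B2->F, B4->E, B3->T; covers B1=T, B1=F, B2=F, B3=T, B4=E
input #4 (c=3, g=4, t=4): events B1->T, B1->F, B2->F, B4->E, B3->T; covers B1=T, B1=F, B2=F, B3=T, B4=E
input #5 (c=4, g=4, t=4): events B1->F, B2->T; covers B1=F, B2=T
input #6 (c=4, g=5, t=2): events B1->F, B2->F, B4->S, B3->T; covers B1=F, B2=F, B3=T, B4=S
input #7 (c=4, g=6, t=2): events B1->F, B2->F, B4->S, B3->T; covers B1=F, B2=F, B3=T, B4=S
input #8 (c=5, g=5, t=2): events B1->F, B2->T; covers B1=F, B2=T
input #9 (c=2, g=6, t=3): events B1->T, B1->F, B2->F, B4->S, B3->T; covers B1=T, B1=F, B2=F, B3=T, B4=S
input #10 (c=2, g=4, t=3): events B1->T, B1->F, B2->F, B4->S, B3->T; covers B1=T, B1=F, B2=F, B3=T, B4=S
union over the pool: B1=T, B1=F, B2=T, B2=F, B3=T, B4=S, B4=E
uncovered (1 of 8): B3=F

Answer: B3=F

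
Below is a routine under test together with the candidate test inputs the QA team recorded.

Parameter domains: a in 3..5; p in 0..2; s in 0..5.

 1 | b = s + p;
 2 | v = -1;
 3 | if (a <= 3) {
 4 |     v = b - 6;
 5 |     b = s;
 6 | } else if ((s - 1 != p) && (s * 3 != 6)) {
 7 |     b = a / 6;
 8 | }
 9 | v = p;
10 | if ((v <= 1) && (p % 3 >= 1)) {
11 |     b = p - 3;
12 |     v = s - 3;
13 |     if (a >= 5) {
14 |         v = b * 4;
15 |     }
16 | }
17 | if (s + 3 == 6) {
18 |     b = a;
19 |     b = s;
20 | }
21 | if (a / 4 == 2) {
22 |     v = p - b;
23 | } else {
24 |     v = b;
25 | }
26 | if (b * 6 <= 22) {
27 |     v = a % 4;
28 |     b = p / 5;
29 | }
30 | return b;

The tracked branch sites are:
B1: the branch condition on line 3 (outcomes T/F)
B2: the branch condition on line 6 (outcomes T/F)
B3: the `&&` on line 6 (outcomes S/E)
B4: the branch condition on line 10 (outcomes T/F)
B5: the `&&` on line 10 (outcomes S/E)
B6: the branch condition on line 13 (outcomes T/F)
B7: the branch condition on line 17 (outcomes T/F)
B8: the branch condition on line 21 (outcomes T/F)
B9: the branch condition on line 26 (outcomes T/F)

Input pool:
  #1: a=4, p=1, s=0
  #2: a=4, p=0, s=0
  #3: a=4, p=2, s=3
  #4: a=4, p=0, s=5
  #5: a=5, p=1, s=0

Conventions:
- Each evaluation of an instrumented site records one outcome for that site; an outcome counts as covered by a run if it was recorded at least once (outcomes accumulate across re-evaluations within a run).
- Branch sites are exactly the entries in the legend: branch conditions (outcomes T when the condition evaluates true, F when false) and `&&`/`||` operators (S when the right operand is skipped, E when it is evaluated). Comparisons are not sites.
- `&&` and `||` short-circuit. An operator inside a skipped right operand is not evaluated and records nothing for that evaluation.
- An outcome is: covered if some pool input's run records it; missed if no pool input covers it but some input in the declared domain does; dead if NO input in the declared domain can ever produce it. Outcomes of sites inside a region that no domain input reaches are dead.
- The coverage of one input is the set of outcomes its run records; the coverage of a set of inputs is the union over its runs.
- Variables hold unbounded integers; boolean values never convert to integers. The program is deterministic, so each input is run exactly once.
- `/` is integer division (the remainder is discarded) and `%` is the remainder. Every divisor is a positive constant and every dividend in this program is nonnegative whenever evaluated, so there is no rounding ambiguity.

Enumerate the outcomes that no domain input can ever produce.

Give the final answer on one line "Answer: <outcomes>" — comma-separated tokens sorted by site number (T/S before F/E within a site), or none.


checking every outcome against all 54 domain inputs:
  B8=T: zero occurrences over every domain input -> dead
  reachable outcomes have witnesses, e.g. B1=T (e.g. a=3, p=0, s=0), B1=F (e.g. a=4, p=0, s=0), B2=T (e.g. a=4, p=0, s=0), B2=F (e.g. a=4, p=0, s=1)
Answer: B8=T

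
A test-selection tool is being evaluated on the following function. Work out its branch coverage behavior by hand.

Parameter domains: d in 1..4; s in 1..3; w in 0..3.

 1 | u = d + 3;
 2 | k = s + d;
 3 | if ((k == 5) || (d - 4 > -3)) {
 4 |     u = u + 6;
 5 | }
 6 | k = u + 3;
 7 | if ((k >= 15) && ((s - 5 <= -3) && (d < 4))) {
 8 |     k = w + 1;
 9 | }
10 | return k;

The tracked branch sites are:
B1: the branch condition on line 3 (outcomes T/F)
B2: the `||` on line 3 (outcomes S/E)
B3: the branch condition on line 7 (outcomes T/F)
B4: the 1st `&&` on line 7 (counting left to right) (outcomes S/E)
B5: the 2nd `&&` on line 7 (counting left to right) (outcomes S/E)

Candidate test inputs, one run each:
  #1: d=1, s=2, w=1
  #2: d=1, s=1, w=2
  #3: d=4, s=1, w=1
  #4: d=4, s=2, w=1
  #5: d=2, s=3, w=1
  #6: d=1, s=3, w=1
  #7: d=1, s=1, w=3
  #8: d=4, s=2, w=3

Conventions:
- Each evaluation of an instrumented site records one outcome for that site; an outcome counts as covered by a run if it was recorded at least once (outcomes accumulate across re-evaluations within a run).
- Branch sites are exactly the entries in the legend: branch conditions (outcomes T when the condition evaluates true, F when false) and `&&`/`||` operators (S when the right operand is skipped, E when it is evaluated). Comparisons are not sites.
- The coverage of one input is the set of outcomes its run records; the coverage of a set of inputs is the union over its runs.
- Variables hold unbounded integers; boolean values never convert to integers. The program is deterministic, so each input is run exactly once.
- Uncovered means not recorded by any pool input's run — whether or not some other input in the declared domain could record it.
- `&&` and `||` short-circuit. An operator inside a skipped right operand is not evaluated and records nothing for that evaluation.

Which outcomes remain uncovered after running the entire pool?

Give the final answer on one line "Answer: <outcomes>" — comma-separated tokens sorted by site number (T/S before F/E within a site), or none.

run #1 (d=1, s=2, w=1) runs B2->E, B1->F, B4->S, B3->F; records B1=F, B2=E, B3=F, B4=S
run #2 (d=1, s=1, w=2) runs B2->E, B1->F, B4->S, B3->F; records B1=F, B2=E, B3=F, B4=S
run #3 (d=4, s=1, w=1) runs B2->S, B1->T, B4->E, B5->E, B3->F; records B1=T, B2=S, B3=F, B4=E, B5=E
run #4 (d=4, s=2, w=1) runs B2->E, B1->T, B4->E, B5->E, B3->F; records B1=T, B2=E, B3=F, B4=E, B5=E
run #5 (d=2, s=3, w=1) runs B2->S, B1->T, B4->S, B3->F; records B1=T, B2=S, B3=F, B4=S
run #6 (d=1, s=3, w=1) runs B2->E, B1->F, B4->S, B3->F; records B1=F, B2=E, B3=F, B4=S
run #7 (d=1, s=1, w=3) runs B2->E, B1->F, B4->S, B3->F; records B1=F, B2=E, B3=F, B4=S
run #8 (d=4, s=2, w=3) runs B2->E, B1->T, B4->E, B5->E, B3->F; records B1=T, B2=E, B3=F, B4=E, B5=E
union over the pool: B1=T, B1=F, B2=S, B2=E, B3=F, B4=S, B4=E, B5=E
uncovered (2 of 10): B3=T, B5=S

Answer: B3=T, B5=S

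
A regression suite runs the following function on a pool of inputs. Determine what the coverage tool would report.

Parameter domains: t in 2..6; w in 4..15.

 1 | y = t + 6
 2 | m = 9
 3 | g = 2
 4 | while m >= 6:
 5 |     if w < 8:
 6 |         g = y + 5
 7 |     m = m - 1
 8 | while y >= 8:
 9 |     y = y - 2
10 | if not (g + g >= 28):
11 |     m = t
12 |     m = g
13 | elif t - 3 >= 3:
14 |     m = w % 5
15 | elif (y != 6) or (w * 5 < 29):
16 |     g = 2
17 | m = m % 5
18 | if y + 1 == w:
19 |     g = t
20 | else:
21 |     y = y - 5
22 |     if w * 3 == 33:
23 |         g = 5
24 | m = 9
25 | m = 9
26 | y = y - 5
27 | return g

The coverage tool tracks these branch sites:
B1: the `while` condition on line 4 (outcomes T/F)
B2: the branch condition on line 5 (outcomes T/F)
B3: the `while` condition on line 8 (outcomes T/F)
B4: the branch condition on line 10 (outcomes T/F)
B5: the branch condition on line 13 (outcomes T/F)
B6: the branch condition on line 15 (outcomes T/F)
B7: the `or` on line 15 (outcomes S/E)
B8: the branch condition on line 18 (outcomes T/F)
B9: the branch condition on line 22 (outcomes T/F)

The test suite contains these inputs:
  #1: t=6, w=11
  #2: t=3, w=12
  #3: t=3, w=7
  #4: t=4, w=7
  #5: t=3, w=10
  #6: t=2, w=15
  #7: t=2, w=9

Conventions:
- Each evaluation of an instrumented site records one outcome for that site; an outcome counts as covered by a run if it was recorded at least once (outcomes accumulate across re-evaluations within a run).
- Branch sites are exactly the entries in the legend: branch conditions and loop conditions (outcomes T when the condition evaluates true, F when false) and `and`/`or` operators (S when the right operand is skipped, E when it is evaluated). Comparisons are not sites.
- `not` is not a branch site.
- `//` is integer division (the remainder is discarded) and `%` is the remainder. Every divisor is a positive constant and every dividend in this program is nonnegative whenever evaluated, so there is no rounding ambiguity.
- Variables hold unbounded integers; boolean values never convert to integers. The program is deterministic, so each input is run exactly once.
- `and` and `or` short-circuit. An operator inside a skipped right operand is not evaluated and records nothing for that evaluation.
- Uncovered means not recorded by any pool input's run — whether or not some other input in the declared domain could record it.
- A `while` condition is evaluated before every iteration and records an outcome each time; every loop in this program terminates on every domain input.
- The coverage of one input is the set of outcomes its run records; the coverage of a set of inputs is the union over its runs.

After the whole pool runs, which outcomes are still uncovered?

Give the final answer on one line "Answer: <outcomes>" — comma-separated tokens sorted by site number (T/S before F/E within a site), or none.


input #1 (t=6, w=11): events B1->T, B2->F, B1->T, B2->F, B1->T, B2->F, B1->T, B2->F, B1->F, B3->T, B3->T, B3->T, B3->F, B4->T, ...; covers B1=T, B1=F, B2=F, B3=T, B3=F, B4=T, B8=F, B9=T
input #2 (t=3, w=12): events B1->T, B2->F, B1->T, B2->F, B1->T, B2->F, B1->T, B2->F, B1->F, B3->T, B3->F, B4->T, B8->F, B9->F; covers B1=T, B1=F, B2=F, B3=T, B3=F, B4=T, B8=F, B9=F
input #3 (t=3, w=7): events B1->T, B2->T, B1->T, B2->T, B1->T, B2->T, B1->T, B2->T, B1->F, B3->T, B3->F, B4->F, B5->F, B7->S, ...; covers B1=T, B1=F, B2=T, B3=T, B3=F, B4=F, B5=F, B6=T, B7=S, B8=F, B9=F
input #4 (t=4, w=7): events B1->T, B2->T, B1->T, B2->T, B1->T, B2->T, B1->T, B2->T, B1->F, B3->T, B3->T, B3->F, B4->F, B5->F, ...; covers B1=T, B1=F, B2=T, B3=T, B3=F, B4=F, B5=F, B6=F, B7=E, B8=T
input #5 (t=3, w=10): events B1->T, B2->F, B1->T, B2->F, B1->T, B2->F, B1->T, B2->F, B1->F, B3->T, B3->F, B4->T, B8->F, B9->F; covers B1=T, B1=F, B2=F, B3=T, B3=F, B4=T, B8=F, B9=F
input #6 (t=2, w=15): events B1->T, B2->F, B1->T, B2->F, B1->T, B2->F, B1->T, B2->F, B1->F, B3->T, B3->F, B4->T, B8->F, B9->F; covers B1=T, B1=F, B2=F, B3=T, B3=F, B4=T, B8=F, B9=F
input #7 (t=2, w=9): events B1->T, B2->F, B1->T, B2->F, B1->T, B2->F, B1->T, B2->F, B1->F, B3->T, B3->F, B4->T, B8->F, B9->F; covers B1=T, B1=F, B2=F, B3=T, B3=F, B4=T, B8=F, B9=F
union over the pool: B1=T, B1=F, B2=T, B2=F, B3=T, B3=F, B4=T, B4=F, B5=F, B6=T, B6=F, B7=S, B7=E, B8=T, B8=F, B9=T, B9=F
uncovered (1 of 18): B5=T
Answer: B5=T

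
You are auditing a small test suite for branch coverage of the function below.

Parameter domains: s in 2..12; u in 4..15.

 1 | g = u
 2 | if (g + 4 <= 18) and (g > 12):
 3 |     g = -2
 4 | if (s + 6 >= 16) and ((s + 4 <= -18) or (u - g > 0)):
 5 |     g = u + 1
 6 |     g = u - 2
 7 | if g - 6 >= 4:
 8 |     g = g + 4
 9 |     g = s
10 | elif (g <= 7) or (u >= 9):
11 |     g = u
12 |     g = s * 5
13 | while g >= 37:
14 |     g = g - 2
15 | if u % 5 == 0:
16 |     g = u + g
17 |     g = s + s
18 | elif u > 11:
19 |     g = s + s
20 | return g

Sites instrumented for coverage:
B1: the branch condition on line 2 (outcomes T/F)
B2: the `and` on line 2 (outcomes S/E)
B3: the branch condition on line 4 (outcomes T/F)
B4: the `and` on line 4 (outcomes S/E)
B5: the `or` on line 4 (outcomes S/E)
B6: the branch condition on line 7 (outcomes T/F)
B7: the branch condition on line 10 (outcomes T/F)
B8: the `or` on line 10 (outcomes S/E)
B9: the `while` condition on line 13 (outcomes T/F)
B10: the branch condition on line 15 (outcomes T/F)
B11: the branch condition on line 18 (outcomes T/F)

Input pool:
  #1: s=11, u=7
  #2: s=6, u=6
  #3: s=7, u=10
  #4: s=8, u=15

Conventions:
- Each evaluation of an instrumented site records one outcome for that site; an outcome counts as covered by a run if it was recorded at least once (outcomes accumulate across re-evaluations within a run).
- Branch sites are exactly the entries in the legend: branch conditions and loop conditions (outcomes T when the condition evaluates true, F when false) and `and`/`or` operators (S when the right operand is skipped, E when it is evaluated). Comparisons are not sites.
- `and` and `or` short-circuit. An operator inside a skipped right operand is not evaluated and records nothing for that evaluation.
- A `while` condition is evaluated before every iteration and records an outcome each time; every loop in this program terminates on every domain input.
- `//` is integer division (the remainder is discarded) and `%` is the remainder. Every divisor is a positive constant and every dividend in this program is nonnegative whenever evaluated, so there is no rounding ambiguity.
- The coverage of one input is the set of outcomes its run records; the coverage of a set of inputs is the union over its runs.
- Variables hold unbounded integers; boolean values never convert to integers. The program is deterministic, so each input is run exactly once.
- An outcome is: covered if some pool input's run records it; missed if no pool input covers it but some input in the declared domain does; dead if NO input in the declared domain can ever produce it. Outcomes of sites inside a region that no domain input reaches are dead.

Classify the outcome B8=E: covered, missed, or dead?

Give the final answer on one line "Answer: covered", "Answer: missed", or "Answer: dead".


no pool input records B8=E
but domain input (s=2, u=8) does record it -> reachable, so missed
Answer: missed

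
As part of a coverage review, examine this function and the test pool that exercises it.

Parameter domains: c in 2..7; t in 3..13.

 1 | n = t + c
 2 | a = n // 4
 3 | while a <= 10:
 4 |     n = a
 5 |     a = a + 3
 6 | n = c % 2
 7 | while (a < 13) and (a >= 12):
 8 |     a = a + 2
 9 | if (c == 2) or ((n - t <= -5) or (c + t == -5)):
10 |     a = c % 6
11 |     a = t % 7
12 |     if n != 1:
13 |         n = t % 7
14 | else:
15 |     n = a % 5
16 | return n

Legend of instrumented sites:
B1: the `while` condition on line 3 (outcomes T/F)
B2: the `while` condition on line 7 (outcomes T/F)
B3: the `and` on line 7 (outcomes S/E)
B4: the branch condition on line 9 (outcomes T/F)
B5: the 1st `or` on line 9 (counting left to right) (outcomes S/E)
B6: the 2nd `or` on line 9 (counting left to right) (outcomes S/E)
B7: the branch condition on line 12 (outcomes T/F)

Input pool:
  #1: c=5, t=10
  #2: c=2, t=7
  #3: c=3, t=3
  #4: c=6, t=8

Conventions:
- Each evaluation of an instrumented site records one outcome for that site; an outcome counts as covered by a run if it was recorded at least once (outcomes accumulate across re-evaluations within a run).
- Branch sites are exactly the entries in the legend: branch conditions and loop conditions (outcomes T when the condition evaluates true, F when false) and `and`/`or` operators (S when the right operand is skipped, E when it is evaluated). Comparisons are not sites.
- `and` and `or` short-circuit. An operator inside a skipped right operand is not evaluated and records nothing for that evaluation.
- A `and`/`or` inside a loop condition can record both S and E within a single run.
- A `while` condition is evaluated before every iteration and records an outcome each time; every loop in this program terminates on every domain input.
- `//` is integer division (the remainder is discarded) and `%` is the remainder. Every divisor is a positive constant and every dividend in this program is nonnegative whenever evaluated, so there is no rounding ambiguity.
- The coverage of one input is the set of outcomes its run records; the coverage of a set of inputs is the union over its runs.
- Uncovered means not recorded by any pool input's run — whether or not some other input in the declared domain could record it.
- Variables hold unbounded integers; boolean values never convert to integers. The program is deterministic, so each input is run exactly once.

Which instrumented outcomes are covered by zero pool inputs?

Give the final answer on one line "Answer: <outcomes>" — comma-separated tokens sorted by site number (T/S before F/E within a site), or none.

#1 (c=5, t=10) -> B1->T, B1->T, B1->T, B1->F, B3->E, B2->T, B3->S, B2->F, B5->E, B6->S, B4->T, B7->F; covered: B1=T, B1=F, B2=T, B2=F, B3=S, B3=E, B4=T, B5=E, B6=S, B7=F
#2 (c=2, t=7) -> B1->T, B1->T, B1->T, B1->F, B3->E, B2->F, B5->S, B4->T, B7->T; covered: B1=T, B1=F, B2=F, B3=E, B4=T, B5=S, B7=T
#3 (c=3, t=3) -> B1->T, B1->T, B1->T, B1->T, B1->F, B3->S, B2->F, B5->E, B6->E, B4->F; covered: B1=T, B1=F, B2=F, B3=S, B4=F, B5=E, B6=E
#4 (c=6, t=8) -> B1->T, B1->T, B1->T, B1->F, B3->E, B2->T, B3->S, B2->F, B5->E, B6->S, B4->T, B7->T; covered: B1=T, B1=F, B2=T, B2=F, B3=S, B3=E, B4=T, B5=E, B6=S, B7=T
union over the pool: B1=T, B1=F, B2=T, B2=F, B3=S, B3=E, B4=T, B4=F, B5=S, B5=E, B6=S, B6=E, B7=T, B7=F
uncovered (0 of 14): none

Answer: none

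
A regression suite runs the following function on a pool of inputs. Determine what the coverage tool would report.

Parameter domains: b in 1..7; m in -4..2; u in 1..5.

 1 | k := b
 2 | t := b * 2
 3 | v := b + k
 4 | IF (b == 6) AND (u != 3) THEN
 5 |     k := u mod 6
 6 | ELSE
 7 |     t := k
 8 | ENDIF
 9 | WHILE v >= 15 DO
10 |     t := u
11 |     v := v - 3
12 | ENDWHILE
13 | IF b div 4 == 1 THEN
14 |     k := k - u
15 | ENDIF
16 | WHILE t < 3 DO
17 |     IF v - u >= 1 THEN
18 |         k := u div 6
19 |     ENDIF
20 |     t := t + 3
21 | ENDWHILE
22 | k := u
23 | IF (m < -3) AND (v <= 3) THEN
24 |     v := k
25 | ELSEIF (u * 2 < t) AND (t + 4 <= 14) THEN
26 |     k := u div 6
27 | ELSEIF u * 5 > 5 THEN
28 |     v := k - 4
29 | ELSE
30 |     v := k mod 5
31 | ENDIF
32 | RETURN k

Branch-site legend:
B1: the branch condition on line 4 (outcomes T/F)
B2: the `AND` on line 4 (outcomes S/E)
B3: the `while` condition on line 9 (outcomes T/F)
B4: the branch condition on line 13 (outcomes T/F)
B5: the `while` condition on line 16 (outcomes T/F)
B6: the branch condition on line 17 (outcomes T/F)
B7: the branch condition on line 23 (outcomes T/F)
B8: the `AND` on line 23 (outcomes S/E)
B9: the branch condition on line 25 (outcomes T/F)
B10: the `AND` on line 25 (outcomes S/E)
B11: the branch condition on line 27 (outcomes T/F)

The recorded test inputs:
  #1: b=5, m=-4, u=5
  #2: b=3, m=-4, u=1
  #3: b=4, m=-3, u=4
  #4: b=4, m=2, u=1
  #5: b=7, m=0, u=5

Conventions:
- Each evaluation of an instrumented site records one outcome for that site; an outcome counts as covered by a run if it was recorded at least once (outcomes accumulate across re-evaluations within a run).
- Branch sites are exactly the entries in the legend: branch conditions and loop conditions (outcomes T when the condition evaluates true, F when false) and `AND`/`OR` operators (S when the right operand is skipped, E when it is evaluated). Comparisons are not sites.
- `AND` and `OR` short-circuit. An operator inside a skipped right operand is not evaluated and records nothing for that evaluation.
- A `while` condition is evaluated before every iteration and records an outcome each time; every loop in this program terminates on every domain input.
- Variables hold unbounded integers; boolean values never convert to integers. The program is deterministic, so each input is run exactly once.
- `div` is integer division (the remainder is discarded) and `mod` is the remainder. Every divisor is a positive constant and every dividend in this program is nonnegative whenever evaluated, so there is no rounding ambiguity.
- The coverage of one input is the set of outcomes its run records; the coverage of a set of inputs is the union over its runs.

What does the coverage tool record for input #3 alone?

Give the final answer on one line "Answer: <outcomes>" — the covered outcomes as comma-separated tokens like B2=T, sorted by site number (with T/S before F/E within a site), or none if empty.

Simulating input #3 (b=4, m=-3, u=4) step by step:
  B2->S, B1->F, B3->F, B4->T, B5->F, B8->S, B7->F, B10->S, B9->F, B11->T
distinct outcomes covered: B1=F, B2=S, B3=F, B4=T, B5=F, B7=F, B8=S, B9=F, B10=S, B11=T

Answer: B1=F, B2=S, B3=F, B4=T, B5=F, B7=F, B8=S, B9=F, B10=S, B11=T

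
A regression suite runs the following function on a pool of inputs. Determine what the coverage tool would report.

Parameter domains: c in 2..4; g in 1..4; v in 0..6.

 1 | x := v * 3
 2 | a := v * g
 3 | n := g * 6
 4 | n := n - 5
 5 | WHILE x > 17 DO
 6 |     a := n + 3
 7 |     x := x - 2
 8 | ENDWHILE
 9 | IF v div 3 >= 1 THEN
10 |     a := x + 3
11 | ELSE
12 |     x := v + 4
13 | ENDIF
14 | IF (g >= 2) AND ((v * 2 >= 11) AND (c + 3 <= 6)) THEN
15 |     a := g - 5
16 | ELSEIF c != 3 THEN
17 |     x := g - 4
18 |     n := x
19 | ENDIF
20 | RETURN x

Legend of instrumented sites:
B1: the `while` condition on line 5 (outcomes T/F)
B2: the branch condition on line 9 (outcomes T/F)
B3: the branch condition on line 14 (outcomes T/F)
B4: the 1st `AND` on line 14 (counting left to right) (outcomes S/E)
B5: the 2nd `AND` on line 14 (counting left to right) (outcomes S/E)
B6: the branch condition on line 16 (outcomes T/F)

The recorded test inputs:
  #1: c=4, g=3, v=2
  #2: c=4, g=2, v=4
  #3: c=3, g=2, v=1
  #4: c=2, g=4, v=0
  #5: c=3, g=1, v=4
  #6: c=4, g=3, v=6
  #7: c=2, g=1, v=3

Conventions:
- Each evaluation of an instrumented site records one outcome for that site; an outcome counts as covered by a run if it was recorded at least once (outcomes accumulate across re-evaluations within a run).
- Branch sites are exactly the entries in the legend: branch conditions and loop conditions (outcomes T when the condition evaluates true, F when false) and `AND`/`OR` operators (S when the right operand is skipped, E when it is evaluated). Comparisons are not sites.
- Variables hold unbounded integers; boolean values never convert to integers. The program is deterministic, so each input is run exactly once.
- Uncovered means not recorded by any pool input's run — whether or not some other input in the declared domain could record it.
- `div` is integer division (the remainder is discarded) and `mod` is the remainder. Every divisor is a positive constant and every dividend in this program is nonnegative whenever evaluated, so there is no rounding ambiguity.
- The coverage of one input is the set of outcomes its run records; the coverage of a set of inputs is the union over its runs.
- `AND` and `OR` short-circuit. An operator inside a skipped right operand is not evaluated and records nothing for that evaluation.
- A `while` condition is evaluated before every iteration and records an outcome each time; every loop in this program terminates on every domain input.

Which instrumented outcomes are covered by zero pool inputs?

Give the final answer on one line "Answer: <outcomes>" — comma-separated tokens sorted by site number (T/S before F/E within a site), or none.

test 1 (c=4, g=3, v=2) fires B1->F, B2->F, B4->E, B5->S, B3->F, B6->T; hits B1=F, B2=F, B3=F, B4=E, B5=S, B6=T
test 2 (c=4, g=2, v=4) fires B1->F, B2->T, B4->E, B5->S, B3->F, B6->T; hits B1=F, B2=T, B3=F, B4=E, B5=S, B6=T
test 3 (c=3, g=2, v=1) fires B1->F, B2->F, B4->E, B5->S, B3->F, B6->F; hits B1=F, B2=F, B3=F, B4=E, B5=S, B6=F
test 4 (c=2, g=4, v=0) fires B1->F, B2->F, B4->E, B5->S, B3->F, B6->T; hits B1=F, B2=F, B3=F, B4=E, B5=S, B6=T
test 5 (c=3, g=1, v=4) fires B1->F, B2->T, B4->S, B3->F, B6->F; hits B1=F, B2=T, B3=F, B4=S, B6=F
test 6 (c=4, g=3, v=6) fires B1->T, B1->F, B2->T, B4->E, B5->E, B3->F, B6->T; hits B1=T, B1=F, B2=T, B3=F, B4=E, B5=E, B6=T
test 7 (c=2, g=1, v=3) fires B1->F, B2->T, B4->S, B3->F, B6->T; hits B1=F, B2=T, B3=F, B4=S, B6=T
union over the pool: B1=T, B1=F, B2=T, B2=F, B3=F, B4=S, B4=E, B5=S, B5=E, B6=T, B6=F
uncovered (1 of 12): B3=T

Answer: B3=T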